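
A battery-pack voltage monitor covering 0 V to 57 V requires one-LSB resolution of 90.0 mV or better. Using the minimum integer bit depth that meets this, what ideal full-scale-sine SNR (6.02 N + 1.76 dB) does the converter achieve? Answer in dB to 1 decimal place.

62.0 dB

Range is 57 V.
Levels needed ≥ 57/90.0 mV = 633.3. 2^10 = 1024 suffices, so N_min = 10.
6.02(10) + 1.76 = 61.96 dB.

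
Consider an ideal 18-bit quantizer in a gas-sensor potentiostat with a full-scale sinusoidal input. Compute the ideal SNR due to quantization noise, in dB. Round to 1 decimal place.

110.1 dB

For an ideal N-bit converter with full-scale sine input, SNR = 6.02 N + 1.76 dB. SNR = 6.02 × 18 + 1.76 = 108.36 + 1.76 = 110.12 dB.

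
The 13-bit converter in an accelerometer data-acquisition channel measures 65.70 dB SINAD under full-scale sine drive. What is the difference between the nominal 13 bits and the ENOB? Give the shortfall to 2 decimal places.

ENOB = (SINAD − 1.76)/6.02 = (65.70 − 1.76)/6.02 = 10.6213 bits.
Lost resolution: 13 − 10.6213 = 2.3787 bits.

2.38 bits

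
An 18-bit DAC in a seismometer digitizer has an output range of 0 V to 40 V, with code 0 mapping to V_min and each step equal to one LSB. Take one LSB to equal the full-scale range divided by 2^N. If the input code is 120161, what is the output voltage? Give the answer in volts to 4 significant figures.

V_FS = 40 V. LSB = 40 V / 2^18.
Output = V_min + (120161/262144) × range = 0 + 0.458378 × 40 V
      = 0 + 18.3351 = 18.3351 V.

18.34 V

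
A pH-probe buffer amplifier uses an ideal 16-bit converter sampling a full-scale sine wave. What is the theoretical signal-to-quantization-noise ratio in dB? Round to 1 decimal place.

For an ideal N-bit converter with full-scale sine input, SNR = 6.02 N + 1.76 dB. SNR = 6.02 × 16 + 1.76 = 96.32 + 1.76 = 98.08 dB.

98.1 dB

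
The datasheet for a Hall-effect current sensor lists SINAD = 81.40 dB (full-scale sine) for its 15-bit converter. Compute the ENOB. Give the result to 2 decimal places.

Inverting SNR = 6.02 N + 1.76: N_eff = (81.40 − 1.76)/6.02 = 13.2292.

13.23 bits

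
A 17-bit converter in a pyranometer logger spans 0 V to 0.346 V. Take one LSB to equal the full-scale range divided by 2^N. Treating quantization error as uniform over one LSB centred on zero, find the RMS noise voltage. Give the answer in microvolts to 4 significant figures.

Full-scale range = 0.346 V.
One LSB is 0.346 V / 131072 = 2.63977 µV.
RMS of a uniform error over width LSB is LSB/√12 = 0.7620 µV.

0.7620 µV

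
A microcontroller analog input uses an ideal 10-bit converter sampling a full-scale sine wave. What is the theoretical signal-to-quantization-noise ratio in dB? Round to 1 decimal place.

62.0 dB

6.02(10) + 1.76 = 60.20 + 1.76 = 61.96 dB.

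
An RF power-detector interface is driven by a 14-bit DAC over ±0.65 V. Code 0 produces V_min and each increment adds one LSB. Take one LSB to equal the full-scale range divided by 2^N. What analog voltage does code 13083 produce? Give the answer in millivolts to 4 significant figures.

Full-scale range = 0.65 V − (-0.65 V) = 1.3 V. LSB = 1.3 V / 2^14.
V_out = -0.65 + 13083 × (1.3/16384) V
      = -0.65 V + 1.03808 V = 0.388080 V.

388.1 mV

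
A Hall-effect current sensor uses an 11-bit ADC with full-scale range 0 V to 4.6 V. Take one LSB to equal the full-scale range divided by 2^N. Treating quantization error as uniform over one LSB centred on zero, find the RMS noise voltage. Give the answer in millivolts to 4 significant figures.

0.6484 mV

Range is 4.6 V.
LSB = 4.6 V / 2^11 = 2.24609 mV.
For a uniform distribution on [−LSB/2, +LSB/2], V_rms = LSB/√12 = 2.24609 mV/3.4641 = 0.6484 mV.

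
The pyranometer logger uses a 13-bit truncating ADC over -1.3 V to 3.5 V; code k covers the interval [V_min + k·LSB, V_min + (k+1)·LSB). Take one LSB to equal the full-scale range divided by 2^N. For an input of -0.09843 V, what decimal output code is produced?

Range = 3.5 − (-1.3) = 4.8 V. LSB = 4.8 V / 2^13 ≈ 0.5859 mV.
(V_in − V_min) × 2^13/range = (-0.09843 − (-1.3)) × 8192/4.8 = 2050.679.
Floor → code = 2050.

2050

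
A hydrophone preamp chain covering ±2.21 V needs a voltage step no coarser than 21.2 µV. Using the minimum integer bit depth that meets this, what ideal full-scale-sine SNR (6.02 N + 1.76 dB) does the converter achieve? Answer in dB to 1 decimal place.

Span: 2.21 V − (-2.21 V) = 4.42 V.
4.42 V / 21.2 µV = 208500. Since 2^17 = 131072 and 2^18 = 262144, N = 18.
Ideal SNR at N = 18: 6.02·18 + 1.76 = 110.1 dB.

110.1 dB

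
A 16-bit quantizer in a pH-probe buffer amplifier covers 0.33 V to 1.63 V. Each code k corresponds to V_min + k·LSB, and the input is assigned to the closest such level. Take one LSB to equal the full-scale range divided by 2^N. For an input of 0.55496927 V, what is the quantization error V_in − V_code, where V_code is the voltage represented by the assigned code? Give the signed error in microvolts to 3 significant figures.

+4.37 µV

Range = 1.63 − (0.33) = 1.3 V. LSB = 1.3 V / 2^16 ≈ 19.84 µV.
Position in LSBs: (0.55496927 − (0.33)) × 65536/1.3 = 11341.2201; rounding gives k = 11341.
V_code = V_min + k × range/2^16 = 0.33 + 11341 × 1.3/65536 = 0.55496490479 V.
V_in − V_code = 0.55496927 − (0.55496490479) = +4.37 µV.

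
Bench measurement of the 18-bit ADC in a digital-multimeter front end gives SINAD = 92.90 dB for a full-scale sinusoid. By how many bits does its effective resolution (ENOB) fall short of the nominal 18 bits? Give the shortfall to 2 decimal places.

2.86 bits

ENOB = (SINAD − 1.76)/6.02 = (92.90 − 1.76)/6.02 = 15.1395 bits.
Lost resolution: 18 − 15.1395 = 2.8605 bits.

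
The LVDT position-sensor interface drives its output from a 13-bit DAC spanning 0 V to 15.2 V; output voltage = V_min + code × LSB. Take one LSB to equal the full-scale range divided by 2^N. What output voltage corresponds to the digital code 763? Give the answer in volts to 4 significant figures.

Range is 15.2 V. LSB = 15.2 V / 2^13.
V_out = 0 + 763 × (15.2/8192) V
      = 0 + 1.41572 = 1.41572 V.

1.416 V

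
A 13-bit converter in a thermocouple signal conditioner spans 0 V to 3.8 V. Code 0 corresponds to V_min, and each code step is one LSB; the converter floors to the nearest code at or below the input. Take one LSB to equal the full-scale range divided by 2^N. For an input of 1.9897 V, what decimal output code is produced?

4289

Range is 3.8 V. LSB = 3.8 V / 2^13 ≈ 463.9 µV.
code = ⌊(V_in − V_min)/LSB⌋ = ⌊(V_in − V_min) × 2^13 / range⌋
     = ⌊(1.9897 − (0)) × 8192 / 3.8⌋ = ⌊1.9897 × 8192/3.8⌋
     = ⌊4289.374⌋ = 4289.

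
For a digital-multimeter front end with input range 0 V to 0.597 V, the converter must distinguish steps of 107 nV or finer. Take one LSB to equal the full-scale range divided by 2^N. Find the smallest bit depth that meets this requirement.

23 bits

V_FS = 0.597 V.
Required number of levels: 0.597/107 nV = 5.5794e6; smallest N with 2^N ≥ that is 23.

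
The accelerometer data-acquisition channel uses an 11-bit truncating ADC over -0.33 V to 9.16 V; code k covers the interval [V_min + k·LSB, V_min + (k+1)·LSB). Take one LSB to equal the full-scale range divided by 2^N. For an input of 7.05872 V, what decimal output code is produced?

1594

Span: 9.16 V − (-0.33 V) = 9.49 V. LSB = 9.49 V / 2^11 ≈ 4.634 mV.
V_in − V_min = 7.05872 − (-0.33) = 7.38872 V.
Divide by LSB: 7.38872 × 2048/9.49 = 1594.5309.
Truncating gives code 1594.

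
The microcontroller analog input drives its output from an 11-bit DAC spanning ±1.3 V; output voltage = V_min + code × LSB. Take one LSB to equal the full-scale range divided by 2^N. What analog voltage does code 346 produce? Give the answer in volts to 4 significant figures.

Full-scale range = 1.3 V − (-1.3 V) = 2.6 V. LSB = 2.6 V / 2^11.
Output = V_min + (346/2048) × range = -1.3 + 0.168945 × 2.6 V
      = -1.3 V + 0.439258 V = -0.860742 V.

-0.8607 V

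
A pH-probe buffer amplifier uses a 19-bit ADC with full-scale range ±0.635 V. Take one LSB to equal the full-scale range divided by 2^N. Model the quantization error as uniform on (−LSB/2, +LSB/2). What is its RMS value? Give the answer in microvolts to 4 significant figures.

0.6993 µV

Span: 0.635 V − (-0.635 V) = 1.27 V.
LSB = 1.27 V ÷ 2^19 = 1.27/524288 V = 2.42233 µV.
For a uniform distribution on [−LSB/2, +LSB/2], V_rms = LSB/√12 = 2.42233 µV/3.4641 = 0.6993 µV.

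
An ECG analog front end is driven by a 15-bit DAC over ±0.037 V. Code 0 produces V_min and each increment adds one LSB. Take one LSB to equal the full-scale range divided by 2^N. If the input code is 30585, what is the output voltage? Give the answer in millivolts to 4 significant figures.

Span: 0.037 V − (-0.037 V) = 0.074 V. LSB = 0.074 V / 2^15.
V_out = V_min + code × LSB = -0.037 V + 30585 × 0.074 V / 32768
      = -0.037 V + 0.0690701 V = 0.0320701 V.

32.07 mV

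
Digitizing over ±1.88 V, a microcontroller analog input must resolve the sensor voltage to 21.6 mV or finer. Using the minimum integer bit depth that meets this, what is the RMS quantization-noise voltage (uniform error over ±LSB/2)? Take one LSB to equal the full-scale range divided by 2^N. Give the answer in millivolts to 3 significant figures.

Span: 1.88 V − (-1.88 V) = 3.76 V.
Need 2^N ≥ 3.76 V / 21.6 mV = 174.1 → N_min = 8.
Step size = 3.76/256 V = 14.688 mV.
V_rms = LSB/√12 = 4.24 mV.

4.24 mV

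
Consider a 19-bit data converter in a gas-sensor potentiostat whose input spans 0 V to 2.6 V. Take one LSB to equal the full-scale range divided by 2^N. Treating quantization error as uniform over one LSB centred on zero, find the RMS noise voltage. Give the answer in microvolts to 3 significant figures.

Range is 2.6 V.
One LSB is 2.6 V / 524288 = 4.9591 µV.
For a uniform distribution on [−LSB/2, +LSB/2], V_rms = LSB/√12 = 4.9591 µV/3.4641 = 1.43 µV.

1.43 µV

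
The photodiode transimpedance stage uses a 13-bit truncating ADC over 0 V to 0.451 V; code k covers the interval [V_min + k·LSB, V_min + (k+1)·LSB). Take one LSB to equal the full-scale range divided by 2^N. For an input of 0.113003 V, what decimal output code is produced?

V_FS = 0.451 V. LSB = 0.451 V / 2^13 ≈ 55.05 µV.
(V_in − V_min) × 2^13/range = (0.113003 − (0)) × 8192/0.451 = 2052.596.
Floor → code = 2052.

2052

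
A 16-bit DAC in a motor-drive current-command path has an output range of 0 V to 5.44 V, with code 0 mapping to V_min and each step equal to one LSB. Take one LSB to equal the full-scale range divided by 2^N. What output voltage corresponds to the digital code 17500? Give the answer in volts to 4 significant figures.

1.453 V

V_FS = 5.44 V. LSB = 5.44 V / 2^16.
V_out = 0 + 17500 × (5.44/65536) V
      = 0 + 1.45264 = 1.45264 V.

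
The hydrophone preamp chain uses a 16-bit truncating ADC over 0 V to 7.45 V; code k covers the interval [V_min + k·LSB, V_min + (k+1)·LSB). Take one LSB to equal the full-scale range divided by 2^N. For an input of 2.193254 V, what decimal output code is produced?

Span = 7.45 V. LSB = 7.45 V / 2^16 ≈ 113.7 µV.
code = ⌊(V_in − V_min)/LSB⌋ = ⌊(V_in − V_min) × 2^16 / range⌋
     = ⌊(2.193254 − (0)) × 65536 / 7.45⌋ = ⌊2.193254 × 65536/7.45⌋
     = ⌊19293.570⌋ = 19293.

19293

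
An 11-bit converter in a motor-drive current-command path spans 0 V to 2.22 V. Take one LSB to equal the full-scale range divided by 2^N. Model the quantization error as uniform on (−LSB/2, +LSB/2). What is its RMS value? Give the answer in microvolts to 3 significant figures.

313 µV

V_FS = 2.22 V.
Step size = 2.22/2048 V = 1.0840 mV.
σ_q = LSB/√12 = 1.0840 mV/3.4641 = 313 µV.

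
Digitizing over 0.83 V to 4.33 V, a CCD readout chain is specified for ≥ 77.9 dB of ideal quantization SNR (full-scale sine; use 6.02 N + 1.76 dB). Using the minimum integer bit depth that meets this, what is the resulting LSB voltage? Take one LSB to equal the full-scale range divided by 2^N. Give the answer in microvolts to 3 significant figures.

Span: 4.33 V − (0.83 V) = 3.5 V.
Required N = ⌈(77.9 − 1.76)/6.02⌉ = ⌈12.648⌉ = 13.
LSB = 3.5 V / 2^13 = 427 µV.

427 µV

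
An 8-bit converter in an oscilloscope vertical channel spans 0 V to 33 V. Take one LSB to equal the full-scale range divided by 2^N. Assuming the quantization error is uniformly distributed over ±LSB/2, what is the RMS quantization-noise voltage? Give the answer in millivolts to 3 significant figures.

V_FS = 33 V.
LSB = 33 V ÷ 2^8 = 33/256 V = 128.91 mV.
σ_q = LSB/√12 = 128.91 mV/3.4641 = 37.2 mV.

37.2 mV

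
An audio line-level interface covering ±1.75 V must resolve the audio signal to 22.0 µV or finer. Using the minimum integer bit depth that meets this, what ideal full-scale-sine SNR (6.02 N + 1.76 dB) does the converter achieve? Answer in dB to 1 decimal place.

Range = 1.75 − (-1.75) = 3.5 V.
Need 2^N ≥ 3.5 V / 22.0 µV = 159100 → N_min = 18.
Ideal SNR at N = 18: 6.02·18 + 1.76 = 110.1 dB.

110.1 dB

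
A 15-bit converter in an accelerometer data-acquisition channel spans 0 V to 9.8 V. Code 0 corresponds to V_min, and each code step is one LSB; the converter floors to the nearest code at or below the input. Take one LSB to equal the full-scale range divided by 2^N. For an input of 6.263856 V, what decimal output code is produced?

20944

Range is 9.8 V. LSB = 9.8 V / 2^15 ≈ 299.1 µV.
code = ⌊(V_in − V_min)/LSB⌋ = ⌊(V_in − V_min) × 2^15 / range⌋
     = ⌊(6.263856 − (0)) × 32768 / 9.8⌋ = ⌊6.263856 × 32768/9.8⌋
     = ⌊20944.289⌋ = 20944.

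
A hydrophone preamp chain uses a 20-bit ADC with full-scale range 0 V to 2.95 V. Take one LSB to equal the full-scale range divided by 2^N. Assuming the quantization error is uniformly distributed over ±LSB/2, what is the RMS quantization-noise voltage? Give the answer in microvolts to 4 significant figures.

Full-scale range = 2.95 V.
LSB = 2.95 V ÷ 2^20 = 2.95/1048576 V = 2.81334 µV.
V_rms = LSB/√12 = 2.81334 µV / √12 = 0.8121 µV.

0.8121 µV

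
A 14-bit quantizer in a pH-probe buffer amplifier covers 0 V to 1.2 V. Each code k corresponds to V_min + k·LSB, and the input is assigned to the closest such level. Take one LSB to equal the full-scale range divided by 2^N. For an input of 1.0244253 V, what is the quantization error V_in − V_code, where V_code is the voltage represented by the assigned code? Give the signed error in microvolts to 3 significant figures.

−13.2 µV

Span = 1.2 V. LSB = 1.2 V / 2^14 ≈ 73.24 µV.
(V_in − V_min)/LSB = (1.0244253 − (0)) × 16384/1.2 = 13986.8201 → nearest code k = 13987.
Reconstructed level: 0 + 13987 × 1.2/16384 V = 1.0244384766 V.
Error = V_in − V_code = 1.0244253 − (1.0244384766) = −13.2 µV.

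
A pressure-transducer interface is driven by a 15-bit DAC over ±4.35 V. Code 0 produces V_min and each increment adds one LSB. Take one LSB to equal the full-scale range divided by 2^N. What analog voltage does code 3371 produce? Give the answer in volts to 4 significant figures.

Range = 4.35 − (-4.35) = 8.7 V. LSB = 8.7 V / 2^15.
V_out = -4.35 + 3371 × (8.7/32768) V
      = -4.35 + 0.895010 = -3.45499 V.

-3.455 V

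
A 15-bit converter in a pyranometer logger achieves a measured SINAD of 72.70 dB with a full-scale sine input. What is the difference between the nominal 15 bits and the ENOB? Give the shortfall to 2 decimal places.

3.22 bits

ENOB = (SINAD − 1.76)/6.02 = (72.70 − 1.76)/6.02 = 11.7841 bits.
15 − 11.7841 = 3.22 bits below nominal.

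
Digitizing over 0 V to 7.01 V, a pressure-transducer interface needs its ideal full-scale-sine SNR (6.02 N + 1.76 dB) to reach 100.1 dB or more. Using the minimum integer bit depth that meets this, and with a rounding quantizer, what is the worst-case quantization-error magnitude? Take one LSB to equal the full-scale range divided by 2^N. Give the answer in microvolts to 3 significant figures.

26.7 µV

Span = 7.01 V.
Required N = ⌈(100.1 − 1.76)/6.02⌉ = ⌈16.336⌉ = 17.
LSB = 7.01 V / 2^17 = 53.482 µV.
Half an LSB is 26.7 µV.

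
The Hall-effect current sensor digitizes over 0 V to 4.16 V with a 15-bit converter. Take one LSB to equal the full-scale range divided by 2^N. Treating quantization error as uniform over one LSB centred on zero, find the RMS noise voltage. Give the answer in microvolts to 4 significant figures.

36.65 µV

Range is 4.16 V.
LSB = 4.16 V ÷ 2^15 = 4.16/32768 V = 126.953 µV.
σ_q = LSB/√12 = 126.953 µV/3.4641 = 36.65 µV.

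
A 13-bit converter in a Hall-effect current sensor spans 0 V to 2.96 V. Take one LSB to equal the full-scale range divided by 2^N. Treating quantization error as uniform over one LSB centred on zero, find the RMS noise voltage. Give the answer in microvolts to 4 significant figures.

Range is 2.96 V.
One LSB is 2.96 V / 8192 = 361.328 µV.
V_rms = LSB/√12 = 361.328 µV / √12 = 104.3 µV.

104.3 µV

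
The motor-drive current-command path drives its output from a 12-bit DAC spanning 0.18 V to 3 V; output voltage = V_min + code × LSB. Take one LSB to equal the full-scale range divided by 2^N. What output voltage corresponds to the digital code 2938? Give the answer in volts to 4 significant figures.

2.203 V

Span: 3 V − (0.18 V) = 2.82 V. LSB = 2.82 V / 2^12.
V_out = 0.18 + 2938 × (2.82/4096) V
      = 0.18 + 2.02274 = 2.20274 V.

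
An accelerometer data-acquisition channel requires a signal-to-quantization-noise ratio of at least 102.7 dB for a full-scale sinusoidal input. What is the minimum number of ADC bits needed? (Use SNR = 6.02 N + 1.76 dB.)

Solving 6.02 N ≥ 102.7 − 1.76: N ≥ 16.767. Round up → N = 17.

17 bits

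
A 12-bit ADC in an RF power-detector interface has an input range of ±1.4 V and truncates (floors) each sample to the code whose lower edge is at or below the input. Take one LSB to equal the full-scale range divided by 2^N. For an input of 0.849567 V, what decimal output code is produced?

Full-scale range = 1.4 V − (-1.4 V) = 2.8 V. LSB = 2.8 V / 2^12 ≈ 0.6836 mV.
code = ⌊(V_in − V_min)/LSB⌋ = ⌊(V_in − V_min) × 2^12 / range⌋
     = ⌊(0.849567 − (-1.4)) × 4096 / 2.8⌋ = ⌊2.249567 × 4096/2.8⌋
     = ⌊3290.795⌋ = 3290.

3290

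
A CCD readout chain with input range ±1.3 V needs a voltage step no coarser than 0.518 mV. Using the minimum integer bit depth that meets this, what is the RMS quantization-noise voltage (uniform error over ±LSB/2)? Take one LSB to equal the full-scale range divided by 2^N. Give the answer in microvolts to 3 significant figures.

The full-scale span is 1.3 − (-1.3) = 2.6 V.
2.6 V / 0.518 mV = 5019. Since 2^12 = 4096 and 2^13 = 8192, N = 13.
LSB = 2.6 V ÷ 2^13 = 2.6/8192 V = 317.38 µV.
RMS noise = LSB/√12 = 91.6 µV.

91.6 µV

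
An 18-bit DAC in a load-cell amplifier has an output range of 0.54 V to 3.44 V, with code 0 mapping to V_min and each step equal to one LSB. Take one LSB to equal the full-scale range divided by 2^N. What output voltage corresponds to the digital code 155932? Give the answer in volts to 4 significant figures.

2.265 V

The full-scale span is 3.44 − (0.54) = 2.9 V. LSB = 2.9 V / 2^18.
V_out = V_min + code × LSB = 0.54 V + 155932 × 2.9 V / 262144
      = 0.54 V + 1.72502 V = 2.26502 V.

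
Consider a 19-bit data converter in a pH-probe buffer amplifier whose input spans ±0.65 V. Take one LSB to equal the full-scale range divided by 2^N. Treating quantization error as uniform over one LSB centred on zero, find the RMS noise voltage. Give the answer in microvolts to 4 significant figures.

Full-scale range = 0.65 V − (-0.65 V) = 1.3 V.
One LSB is 1.3 V / 524288 = 2.47955 µV.
RMS of a uniform error over width LSB is LSB/√12 = 0.7158 µV.

0.7158 µV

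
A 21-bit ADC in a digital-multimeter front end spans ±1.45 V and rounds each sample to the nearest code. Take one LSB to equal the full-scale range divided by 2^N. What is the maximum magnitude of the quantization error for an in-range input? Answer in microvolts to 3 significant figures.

The full-scale span is 1.45 − (-1.45) = 2.9 V.
LSB = 2.9 V / 2^21 = 1.3828 µV.
Worst-case error for round-to-nearest is half an LSB: 0.691 µV.

0.691 µV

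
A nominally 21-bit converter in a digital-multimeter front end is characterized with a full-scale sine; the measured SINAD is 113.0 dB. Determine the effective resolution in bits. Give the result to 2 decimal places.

(113.0 − 1.76) / 6.02 = 111.24/6.02 = 18.4784 effective bits.

18.48 bits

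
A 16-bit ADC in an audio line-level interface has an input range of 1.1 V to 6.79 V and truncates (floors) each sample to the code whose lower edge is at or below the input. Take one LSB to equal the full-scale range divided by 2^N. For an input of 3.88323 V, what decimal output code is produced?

The full-scale span is 6.79 − (1.1) = 5.69 V. LSB = 5.69 V / 2^16 ≈ 86.82 µV.
code = ⌊(V_in − V_min)/LSB⌋ = ⌊(V_in − V_min) × 2^16 / range⌋
     = ⌊(3.88323 − (1.1)) × 65536 / 5.69⌋ = ⌊2.78323 × 65536/5.69⌋
     = ⌊32056.549⌋ = 32056.

32056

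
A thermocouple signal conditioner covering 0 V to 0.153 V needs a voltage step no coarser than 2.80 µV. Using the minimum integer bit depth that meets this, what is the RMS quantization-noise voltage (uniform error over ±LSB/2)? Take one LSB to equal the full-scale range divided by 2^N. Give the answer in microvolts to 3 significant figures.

Full-scale range = 0.153 V.
Levels needed ≥ 0.153/2.80 µV = 54640. 2^16 = 65536 suffices, so N_min = 16.
LSB = 0.153 V / 2^16 = 2.3346 µV.
σ_q = LSB/√12 = 2.3346 µV/3.4641 = 0.674 µV.

0.674 µV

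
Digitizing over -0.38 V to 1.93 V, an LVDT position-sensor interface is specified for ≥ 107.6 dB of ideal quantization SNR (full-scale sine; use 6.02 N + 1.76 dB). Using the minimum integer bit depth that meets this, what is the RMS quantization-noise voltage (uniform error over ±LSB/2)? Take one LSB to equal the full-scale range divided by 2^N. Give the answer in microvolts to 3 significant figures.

2.54 µV

The full-scale span is 1.93 − (-0.38) = 2.31 V.
N ≥ (107.6 − 1.76)/6.02 = 17.581 → N_min = 18.
One LSB is 2.31 V / 262144 = 8.8120 µV.
σ_q = LSB/√12 = 8.8120 µV/3.4641 = 2.54 µV.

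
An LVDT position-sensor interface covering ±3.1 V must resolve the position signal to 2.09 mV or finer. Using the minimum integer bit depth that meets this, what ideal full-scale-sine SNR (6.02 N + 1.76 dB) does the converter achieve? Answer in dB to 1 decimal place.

74.0 dB

Full-scale range = 3.1 V − (-3.1 V) = 6.2 V.
Required number of levels: 6.2/2.09 mV = 2966.5; smallest N with 2^N ≥ that is 12.
Ideal SNR at N = 12: 6.02·12 + 1.76 = 74.0 dB.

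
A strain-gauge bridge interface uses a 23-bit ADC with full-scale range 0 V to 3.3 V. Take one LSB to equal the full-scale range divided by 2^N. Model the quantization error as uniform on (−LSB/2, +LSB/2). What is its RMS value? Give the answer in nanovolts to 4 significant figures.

V_FS = 3.3 V.
LSB = 3.3 V / 2^23 = 393.391 nV.
σ_q = LSB/√12 = 393.391 nV/3.4641 = 113.6 nV.

113.6 nV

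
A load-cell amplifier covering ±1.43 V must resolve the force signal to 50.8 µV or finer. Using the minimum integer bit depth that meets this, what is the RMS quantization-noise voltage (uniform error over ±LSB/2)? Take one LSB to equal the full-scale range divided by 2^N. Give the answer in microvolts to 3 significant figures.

The full-scale span is 1.43 − (-1.43) = 2.86 V.
Levels needed ≥ 2.86/50.8 µV = 56300. 2^16 = 65536 suffices, so N_min = 16.
LSB = 2.86 V / 2^16 = 43.640 µV.
RMS noise = LSB/√12 = 12.6 µV.

12.6 µV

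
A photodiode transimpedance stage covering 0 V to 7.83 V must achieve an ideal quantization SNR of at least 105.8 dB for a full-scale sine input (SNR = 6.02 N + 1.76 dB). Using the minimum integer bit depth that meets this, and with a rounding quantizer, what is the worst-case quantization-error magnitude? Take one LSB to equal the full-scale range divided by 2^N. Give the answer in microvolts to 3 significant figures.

14.9 µV

V_FS = 7.83 V.
Solving 6.02 N ≥ 105.8 − 1.76: N ≥ 17.282. Round up → N = 18.
LSB = 7.83 V / 2^18 = 29.869 µV.
Half an LSB is 14.9 µV.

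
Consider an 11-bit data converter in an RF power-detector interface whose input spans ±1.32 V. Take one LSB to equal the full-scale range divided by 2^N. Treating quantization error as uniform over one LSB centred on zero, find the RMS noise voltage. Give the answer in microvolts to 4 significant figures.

372.1 µV

Full-scale range = 1.32 V − (-1.32 V) = 2.64 V.
LSB = 2.64 V ÷ 2^11 = 2.64/2048 V = 1.28906 mV.
V_rms = LSB/√12 = 1.28906 mV / √12 = 372.1 µV.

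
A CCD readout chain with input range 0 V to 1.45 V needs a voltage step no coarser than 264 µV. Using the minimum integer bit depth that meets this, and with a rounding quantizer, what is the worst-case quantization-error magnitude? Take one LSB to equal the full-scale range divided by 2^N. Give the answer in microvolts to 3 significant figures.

88.5 µV

Range is 1.45 V.
Need 2^N ≥ 1.45 V / 264 µV = 5492 → N_min = 13.
Step size = 1.45/8192 V = 177.00 µV.
Max error for round-to-nearest is LSB/2 = 88.5 µV.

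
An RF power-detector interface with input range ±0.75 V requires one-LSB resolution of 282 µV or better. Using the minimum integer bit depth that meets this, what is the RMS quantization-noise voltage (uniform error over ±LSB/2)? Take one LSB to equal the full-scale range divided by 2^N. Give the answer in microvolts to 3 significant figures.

The full-scale span is 0.75 − (-0.75) = 1.5 V.
Levels needed ≥ 1.5/282 µV = 5319. 2^13 = 8192 suffices, so N_min = 13.
One LSB is 1.5 V / 8192 = 183.11 µV.
V_rms = LSB/√12 = 52.9 µV.

52.9 µV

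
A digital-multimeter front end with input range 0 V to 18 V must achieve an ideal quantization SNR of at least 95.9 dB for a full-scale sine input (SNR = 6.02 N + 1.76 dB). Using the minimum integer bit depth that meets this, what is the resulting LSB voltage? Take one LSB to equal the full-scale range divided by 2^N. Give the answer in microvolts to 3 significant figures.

Full-scale range = 18 V.
Solving 6.02 N ≥ 95.9 − 1.76: N ≥ 15.638. Round up → N = 16.
LSB = 18 V / 2^16 = 275 µV.

275 µV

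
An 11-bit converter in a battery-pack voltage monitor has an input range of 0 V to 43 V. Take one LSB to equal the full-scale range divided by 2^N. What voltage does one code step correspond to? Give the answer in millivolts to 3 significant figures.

21.0 mV

Span = 43 V.
2^11 = 2048 levels.
LSB = 43 V ÷ 2^11 = 43/2048 V = 21.0 mV.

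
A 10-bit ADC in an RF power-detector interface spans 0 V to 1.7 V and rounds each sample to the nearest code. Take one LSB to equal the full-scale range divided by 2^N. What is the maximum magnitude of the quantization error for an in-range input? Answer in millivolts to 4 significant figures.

0.8301 mV

Range is 1.7 V.
One LSB is 1.7 V / 1024 = 1.66016 mV.
|e|_max = LSB/2 = 0.8301 mV.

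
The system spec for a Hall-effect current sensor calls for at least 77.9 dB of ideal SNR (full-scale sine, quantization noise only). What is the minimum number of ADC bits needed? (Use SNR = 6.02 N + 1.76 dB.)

13 bits

Solving 6.02 N ≥ 77.9 − 1.76: N ≥ 12.648. Round up → N = 13.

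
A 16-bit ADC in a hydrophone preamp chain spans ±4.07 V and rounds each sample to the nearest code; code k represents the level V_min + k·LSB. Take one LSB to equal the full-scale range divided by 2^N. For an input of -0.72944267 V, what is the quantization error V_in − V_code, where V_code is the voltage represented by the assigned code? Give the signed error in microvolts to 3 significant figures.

Range = 4.07 − (-4.07) = 8.14 V. LSB = 8.14 V / 2^16 ≈ 124.2 µV.
(V_in − V_min)/LSB = (-0.72944267 − (-4.07)) × 65536/8.14 = 26895.1800 → nearest code k = 26895.
Reconstructed level: -4.07 + 26895 × 8.14/65536 V = -0.72946502686 V.
Error = V_in − V_code = -0.72944267 − (-0.72946502686) = +22.4 µV.

+22.4 µV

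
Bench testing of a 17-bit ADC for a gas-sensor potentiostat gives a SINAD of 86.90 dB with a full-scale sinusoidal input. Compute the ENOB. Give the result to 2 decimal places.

Inverting SNR = 6.02 N + 1.76: N_eff = (86.90 − 1.76)/6.02 = 14.1429.

14.14 bits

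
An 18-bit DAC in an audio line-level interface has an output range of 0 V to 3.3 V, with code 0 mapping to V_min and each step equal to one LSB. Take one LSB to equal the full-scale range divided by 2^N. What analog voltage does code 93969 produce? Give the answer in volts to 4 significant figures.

1.183 V

Range is 3.3 V. LSB = 3.3 V / 2^18.
V_out = 0 + 93969 × (3.3/262144) V
      = 0 + 1.18293 = 1.18293 V.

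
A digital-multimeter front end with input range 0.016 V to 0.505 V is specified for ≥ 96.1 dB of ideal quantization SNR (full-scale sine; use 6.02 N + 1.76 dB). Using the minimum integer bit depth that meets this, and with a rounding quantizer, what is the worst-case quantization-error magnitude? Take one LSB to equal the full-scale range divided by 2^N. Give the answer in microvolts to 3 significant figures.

3.73 µV

The full-scale span is 0.505 − (0.016) = 0.489 V.
6.02 N + 1.76 ≥ 96.1 gives N ≥ 15.671, so the minimum integer is 16.
LSB = 0.489 V / 2^16 = 7.4615 µV.
Half an LSB is 3.73 µV.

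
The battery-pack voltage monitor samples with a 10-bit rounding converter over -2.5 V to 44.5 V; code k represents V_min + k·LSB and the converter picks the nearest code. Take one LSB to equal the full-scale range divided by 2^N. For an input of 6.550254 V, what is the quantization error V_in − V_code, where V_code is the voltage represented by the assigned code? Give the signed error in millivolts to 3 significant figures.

+8.26 mV

Span: 44.5 V − (-2.5 V) = 47 V. LSB = 47 V / 2^10 ≈ 45.90 mV.
(6.550254 − (-2.5)) / LSB = 9.050254 × 1024/47 = 197.1800. Nearest integer: k = 197.
V_code = V_min + k × range/2^10 = -2.5 + 197 × 47/1024 = 6.541992188 V.
Error = V_in − V_code = 6.550254 − (6.541992188) = +8.26 mV.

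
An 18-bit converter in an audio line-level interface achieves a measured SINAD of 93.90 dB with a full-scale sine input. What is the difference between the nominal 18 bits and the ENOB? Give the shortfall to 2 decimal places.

N_eff = (93.90 − 1.76)/6.02 = 15.3056 bits.
Shortfall = 18 − 15.3056 = 2.6944 bits.

2.69 bits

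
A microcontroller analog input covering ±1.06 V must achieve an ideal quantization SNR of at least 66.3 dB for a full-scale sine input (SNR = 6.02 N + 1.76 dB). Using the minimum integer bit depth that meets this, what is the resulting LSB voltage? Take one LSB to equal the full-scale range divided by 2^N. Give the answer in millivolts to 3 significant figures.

Span: 1.06 V − (-1.06 V) = 2.12 V.
Solving 6.02 N ≥ 66.3 − 1.76: N ≥ 10.721. Round up → N = 11.
LSB = 2.12 V ÷ 2^11 = 2.12/2048 V = 1.04 mV.

1.04 mV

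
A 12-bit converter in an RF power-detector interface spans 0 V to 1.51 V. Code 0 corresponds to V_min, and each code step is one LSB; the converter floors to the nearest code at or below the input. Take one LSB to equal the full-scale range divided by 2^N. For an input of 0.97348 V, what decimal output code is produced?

2640

V_FS = 1.51 V. LSB = 1.51 V / 2^12 ≈ 368.7 µV.
(V_in − V_min) × 2^12/range = (0.97348 − (0)) × 4096/1.51 = 2640.645.
Floor → code = 2640.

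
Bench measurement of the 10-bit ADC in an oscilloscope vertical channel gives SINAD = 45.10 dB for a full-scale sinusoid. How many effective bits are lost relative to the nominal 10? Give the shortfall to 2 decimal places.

2.80 bits

N_eff = (45.10 − 1.76)/6.02 = 7.1993 bits.
Shortfall = 10 − 7.1993 = 2.8007 bits.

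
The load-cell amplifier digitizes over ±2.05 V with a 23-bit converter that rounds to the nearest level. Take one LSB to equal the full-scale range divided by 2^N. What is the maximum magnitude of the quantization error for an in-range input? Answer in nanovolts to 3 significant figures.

The full-scale span is 2.05 − (-2.05) = 4.1 V.
LSB = 4.1 V / 2^23 = 488.76 nV.
A rounding quantizer has |error| ≤ LSB/2 = 244 nV.

244 nV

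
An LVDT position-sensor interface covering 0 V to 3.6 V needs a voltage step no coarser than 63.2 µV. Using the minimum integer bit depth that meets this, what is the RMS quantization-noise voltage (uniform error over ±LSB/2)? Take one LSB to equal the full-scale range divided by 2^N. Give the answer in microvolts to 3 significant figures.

Full-scale range = 3.6 V.
Levels needed ≥ 3.6/63.2 µV = 56960. 2^16 = 65536 suffices, so N_min = 16.
Step size = 3.6/65536 V = 54.932 µV.
RMS noise = LSB/√12 = 15.9 µV.

15.9 µV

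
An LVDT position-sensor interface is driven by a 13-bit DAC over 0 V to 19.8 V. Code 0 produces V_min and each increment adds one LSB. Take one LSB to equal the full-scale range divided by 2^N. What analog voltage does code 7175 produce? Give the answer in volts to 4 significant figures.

17.34 V

Range is 19.8 V. LSB = 19.8 V / 2^13.
V_out = V_min + code × LSB = 0 V + 7175 × 19.8 V / 8192
      = 0 + 17.3419 = 17.3419 V.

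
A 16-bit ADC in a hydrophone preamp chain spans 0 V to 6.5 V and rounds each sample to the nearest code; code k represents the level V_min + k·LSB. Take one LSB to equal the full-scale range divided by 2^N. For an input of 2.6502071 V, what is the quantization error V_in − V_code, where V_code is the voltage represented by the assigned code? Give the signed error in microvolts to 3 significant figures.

Full-scale range = 6.5 V. LSB = 6.5 V / 2^16 ≈ 99.18 µV.
Position in LSBs: (2.6502071 − (0)) × 65536/6.5 = 26720.6112; rounding gives k = 26721.
V_code = 0 + (26721/65536) × 6.5 = 2.6502456665 V.
e = 2.6502071 − (2.6502456665) = −38.6 µV.

−38.6 µV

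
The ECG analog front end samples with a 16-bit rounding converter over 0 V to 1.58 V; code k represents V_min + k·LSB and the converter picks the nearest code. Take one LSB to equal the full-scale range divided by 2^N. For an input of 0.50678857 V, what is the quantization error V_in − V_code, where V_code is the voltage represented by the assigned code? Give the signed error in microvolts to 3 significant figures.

−4.34 µV

Full-scale range = 1.58 V. LSB = 1.58 V / 2^16 ≈ 24.11 µV.
(V_in − V_min)/LSB = (0.50678857 − (0)) × 65536/1.58 = 21020.8201 → nearest code k = 21021.
V_code = V_min + k × range/2^16 = 0 + 21021 × 1.58/65536 = 0.50679290771 V.
V_in − V_code = 0.50678857 − (0.50679290771) = −4.34 µV.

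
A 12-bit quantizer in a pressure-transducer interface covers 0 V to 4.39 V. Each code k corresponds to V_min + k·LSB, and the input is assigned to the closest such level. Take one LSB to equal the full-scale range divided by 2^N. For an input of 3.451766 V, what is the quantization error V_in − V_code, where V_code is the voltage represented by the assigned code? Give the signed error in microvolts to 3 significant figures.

Full-scale range = 4.39 V. LSB = 4.39 V / 2^12 ≈ 1.072 mV.
(3.451766 − (0)) / LSB = 3.451766 × 4096/4.39 = 3220.5999. Nearest integer: k = 3221.
Reconstructed level: 0 + 3221 × 4.39/4096 V = 3.452194824 V.
Error = V_in − V_code = 3.451766 − (3.452194824) = −429 µV.

−429 µV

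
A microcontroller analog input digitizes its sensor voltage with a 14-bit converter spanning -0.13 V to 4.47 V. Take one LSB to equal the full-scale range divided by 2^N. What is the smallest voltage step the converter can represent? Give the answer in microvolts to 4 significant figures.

280.8 µV

The full-scale span is 4.47 − (-0.13) = 4.6 V.
Number of codes = 2^14 = 16384.
LSB = 4.6 V ÷ 2^14 = 4.6/16384 V = 280.8 µV.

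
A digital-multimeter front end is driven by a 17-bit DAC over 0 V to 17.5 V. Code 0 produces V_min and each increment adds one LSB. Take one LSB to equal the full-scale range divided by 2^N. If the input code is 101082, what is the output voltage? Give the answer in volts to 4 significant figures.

13.50 V

Full-scale range = 17.5 V. LSB = 17.5 V / 2^17.
V_out = V_min + code × LSB = 0 V + 101082 × 17.5 V / 131072
      = 0 V + 13.4959 V = 13.4959 V.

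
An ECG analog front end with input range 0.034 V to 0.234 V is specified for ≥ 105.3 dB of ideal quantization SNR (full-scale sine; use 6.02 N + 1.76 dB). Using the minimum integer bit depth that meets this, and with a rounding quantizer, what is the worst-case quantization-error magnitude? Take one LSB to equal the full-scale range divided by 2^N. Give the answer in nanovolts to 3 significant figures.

Full-scale range = 0.234 V − (0.034 V) = 0.2 V.
Required N = ⌈(105.3 − 1.76)/6.02⌉ = ⌈17.199⌉ = 18.
LSB = 0.2 V / 2^18 = 0.76294 µV.
Max error for round-to-nearest is LSB/2 = 381 nV.

381 nV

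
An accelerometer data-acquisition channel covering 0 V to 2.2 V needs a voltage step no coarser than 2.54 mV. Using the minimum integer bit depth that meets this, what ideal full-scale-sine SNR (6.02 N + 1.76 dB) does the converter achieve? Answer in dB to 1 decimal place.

62.0 dB

Span = 2.2 V.
Required number of levels: 2.2/2.54 mV = 866.14; smallest N with 2^N ≥ that is 10.
SNR = 6.02 × 10 + 1.76 = 61.96 dB.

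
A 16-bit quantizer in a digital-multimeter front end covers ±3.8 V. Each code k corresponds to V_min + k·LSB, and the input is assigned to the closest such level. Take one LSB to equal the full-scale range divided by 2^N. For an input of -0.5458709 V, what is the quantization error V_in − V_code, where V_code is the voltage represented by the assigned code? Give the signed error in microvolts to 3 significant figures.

−15.2 µV

Full-scale range = 3.8 V − (-3.8 V) = 7.6 V. LSB = 7.6 V / 2^16 ≈ 116.0 µV.
Position in LSBs: (-0.5458709 − (-3.8)) × 65536/7.6 = 28060.8690; rounding gives k = 28061.
Reconstructed level: -3.8 + 28061 × 7.6/65536 V = -0.54585571289 V.
e = -0.5458709 − (-0.54585571289) = −15.2 µV.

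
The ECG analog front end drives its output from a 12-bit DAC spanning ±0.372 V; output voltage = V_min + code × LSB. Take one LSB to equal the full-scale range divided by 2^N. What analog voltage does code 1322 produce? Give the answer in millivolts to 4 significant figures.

-131.9 mV

Span: 0.372 V − (-0.372 V) = 0.744 V. LSB = 0.744 V / 2^12.
V_out = V_min + code × LSB = -0.372 V + 1322 × 0.744 V / 4096
      = -0.372 + 0.240129 = -0.131871 V.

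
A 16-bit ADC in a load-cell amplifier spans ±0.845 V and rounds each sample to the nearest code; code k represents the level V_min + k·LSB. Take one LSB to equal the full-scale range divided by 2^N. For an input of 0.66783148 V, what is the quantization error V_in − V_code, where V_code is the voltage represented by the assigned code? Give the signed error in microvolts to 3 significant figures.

Full-scale range = 0.845 V − (-0.845 V) = 1.69 V. LSB = 1.69 V / 2^16 ≈ 25.79 µV.
(V_in − V_min)/LSB = (0.66783148 − (-0.845)) × 65536/1.69 = 58665.6354 → nearest code k = 58666.
Reconstructed level: -0.845 + 58666 × 1.69/65536 V = 0.66784088135 V.
V_in − V_code = 0.66783148 − (0.66784088135) = −9.40 µV.

−9.40 µV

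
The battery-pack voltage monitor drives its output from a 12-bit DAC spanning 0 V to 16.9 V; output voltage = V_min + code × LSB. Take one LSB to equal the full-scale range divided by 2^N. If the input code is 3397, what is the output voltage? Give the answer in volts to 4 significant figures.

Range is 16.9 V. LSB = 16.9 V / 2^12.
V_out = 0 + 3397 × (16.9/4096) V
      = 0 V + 14.0159 V = 14.0159 V.

14.02 V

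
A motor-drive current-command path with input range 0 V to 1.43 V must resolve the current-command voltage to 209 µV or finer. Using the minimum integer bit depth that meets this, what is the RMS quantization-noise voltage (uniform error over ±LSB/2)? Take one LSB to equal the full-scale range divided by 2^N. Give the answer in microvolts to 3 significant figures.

V_FS = 1.43 V.
Need 2^N ≥ 1.43 V / 209 µV = 6842 → N_min = 13.
LSB = 1.43 V / 2^13 = 174.56 µV.
RMS noise = LSB/√12 = 50.4 µV.

50.4 µV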